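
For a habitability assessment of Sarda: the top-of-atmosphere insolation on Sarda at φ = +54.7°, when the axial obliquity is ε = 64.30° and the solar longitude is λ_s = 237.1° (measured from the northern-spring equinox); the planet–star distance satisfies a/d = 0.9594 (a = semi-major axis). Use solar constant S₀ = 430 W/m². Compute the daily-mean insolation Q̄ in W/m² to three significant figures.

Solar declination: sin δ = sin ε · sin λ_s = sin 64.30° × sin 237.1° = -0.75656, so δ = -49.162°.
cos H₀ = −tan(+54.7°) tan(-49.162°) = 1.6340 ≥ 1 ⇒ polar night, H₀ = 0 and Q̄ = 0.
Inverse-square distance factor (a/d)² = 0.9594² = 0.920448.

Q̄ ≈ 0.00 W/m²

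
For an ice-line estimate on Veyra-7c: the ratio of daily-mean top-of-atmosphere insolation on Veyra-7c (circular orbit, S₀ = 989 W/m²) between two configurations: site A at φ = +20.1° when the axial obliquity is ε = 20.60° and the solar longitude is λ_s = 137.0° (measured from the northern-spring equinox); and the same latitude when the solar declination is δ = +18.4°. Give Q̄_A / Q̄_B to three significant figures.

— Configuration A (φ=+20.1°):
Solar declination: sin δ = sin ε · sin λ_s = sin 20.60° × sin 137.0° = 0.23996, so δ = +13.884°.
cos H₀ = −tan(+20.1°) tan(+13.884°) = -0.0905, H₀ = 1.6614 rad.
Bracket: H₀ sin φ sin δ + cos φ cos δ sin H₀ = 1.6614×0.34366×0.23996 + 0.93909×0.97078×0.99590 = 0.137007 + 0.907912 = 1.044919.
Q̄ = (S₀/π) × [bracket] = (989/π) × 1.044919 = 328.95 W/m².
— Configuration B (φ=+20.1°):
cos H₀ = −tan(+20.1°) tan(+18.400°) = -0.1217, H₀ = 1.6928 rad.
Bracket: H₀ sin φ sin δ + cos φ cos δ sin H₀ = 1.6928×0.34366×0.31565 + 0.93909×0.94888×0.99256 = 0.183629 + 0.884454 = 1.068083.
Q̄ = (S₀/π) × [bracket] = (989/π) × 1.068083 = 336.24 W/m².
Ratio Q̄_A / Q̄_B = 328.95 / 336.24 = 0.9783.

Q̄_A / Q̄_B ≈ 0.978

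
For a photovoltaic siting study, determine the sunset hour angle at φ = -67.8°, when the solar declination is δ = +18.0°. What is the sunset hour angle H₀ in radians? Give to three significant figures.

cos H₀ = −tan φ · tan δ = −tan(-67.8°) × tan(+18.000°) = 0.7962, so H₀ = 0.6498 rad = 37.23°.

H₀ = 0.650 rad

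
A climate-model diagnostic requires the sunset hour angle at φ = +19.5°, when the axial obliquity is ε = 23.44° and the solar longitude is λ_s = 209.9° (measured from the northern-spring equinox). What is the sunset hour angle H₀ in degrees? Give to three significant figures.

H₀ = 85.9°

Solar declination: sin δ = sin ε · sin λ_s = sin 23.44° × sin 209.9° = -0.19829, so δ = -11.437°.
cos H₀ = −tan φ · tan δ = −tan(+19.5°) × tan(-11.437°) = 0.0716, so H₀ = 1.4991 rad = 85.89°.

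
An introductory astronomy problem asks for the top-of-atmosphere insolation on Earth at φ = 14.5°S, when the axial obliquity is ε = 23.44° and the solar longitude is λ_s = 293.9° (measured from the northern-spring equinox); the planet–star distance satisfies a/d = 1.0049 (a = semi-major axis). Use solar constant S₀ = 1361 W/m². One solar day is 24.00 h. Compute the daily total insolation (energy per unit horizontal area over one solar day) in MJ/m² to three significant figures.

39.7 MJ/m²

Solar declination: sin δ = sin ε · sin λ_s = sin 23.44° × sin 293.9° = -0.36368, so δ = -21.326°.
cos H₀ = −tan(-14.5°) tan(-21.326°) = -0.1010, H₀ = 1.6719 rad.
Bracket: H₀ sin φ sin δ + cos φ cos δ sin H₀ = 1.6719×-0.25038×-0.36368 + 0.96815×0.93152×0.99489 = 0.152240 + 0.897243 = 1.049483.
Inverse-square distance factor (a/d)² = 1.0049² = 1.009824.
Q̄ = (S₀/π) × 1.009824 × [bracket] = (1361/π) × 1.009824 × 1.049483 = 459.12 W/m².
Daily total = Q̄ × 24.00 h × 3600 s/h = 459.12 × 24.00 × 3600 / 10⁶ = 39.67 MJ/m².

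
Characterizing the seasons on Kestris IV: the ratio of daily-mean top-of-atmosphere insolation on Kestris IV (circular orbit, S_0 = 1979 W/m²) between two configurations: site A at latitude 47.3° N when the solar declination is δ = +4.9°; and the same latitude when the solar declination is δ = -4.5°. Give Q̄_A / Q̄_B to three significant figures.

Q̄_A / Q̄_B ≈ 1.32

— Configuration A (ϕ=+47.3°):
cos h₀ = −tan(+47.3°) tan(+4.900°) = -0.0929, h₀ = 1.6638 rad.
Bracket: h₀ sin ϕ sin δ + cos ϕ cos δ sin h₀ = 1.6638×0.73491×0.08542 + 0.67816×0.99635×0.99567 = 0.104447 + 0.672759 = 0.777206.
Q̄ = (S_0/π) × [bracket] = (1979/π) × 0.777206 = 489.59 W/m².
— Configuration B (ϕ=+47.3°):
cos h₀ = −tan(+47.3°) tan(-4.500°) = 0.0853, h₀ = 1.4854 rad.
Bracket: h₀ sin ϕ sin δ + cos ϕ cos δ sin h₀ = 1.4854×0.73491×-0.07846 + 0.67816×0.99692×0.99636 = -0.085650 + 0.673610 = 0.587960.
Q̄ = (S_0/π) × [bracket] = (1979/π) × 0.587960 = 370.38 W/m².
Ratio Q̄_A / Q̄_B = 489.59 / 370.38 = 1.322.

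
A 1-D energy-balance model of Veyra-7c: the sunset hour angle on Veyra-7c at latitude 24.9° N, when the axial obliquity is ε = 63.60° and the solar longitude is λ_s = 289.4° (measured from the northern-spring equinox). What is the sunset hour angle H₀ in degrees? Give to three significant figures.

H₀ = 42.9°

Solar declination: sin δ = sin ε · sin λ_s = sin 63.60° × sin 289.4° = -0.84486, so δ = -57.656°.
cos H₀ = −tan φ · tan δ = −tan(+24.9°) × tan(-57.656°) = 0.7330, so H₀ = 0.7480 rad = 42.86°.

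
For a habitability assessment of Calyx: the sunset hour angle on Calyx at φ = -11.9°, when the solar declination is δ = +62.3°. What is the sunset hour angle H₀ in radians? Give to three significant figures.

H₀ = 1.16 rad

cos H₀ = −tan φ · tan δ = −tan(-11.9°) × tan(+62.300°) = 0.4014, so H₀ = 1.1578 rad = 66.34°.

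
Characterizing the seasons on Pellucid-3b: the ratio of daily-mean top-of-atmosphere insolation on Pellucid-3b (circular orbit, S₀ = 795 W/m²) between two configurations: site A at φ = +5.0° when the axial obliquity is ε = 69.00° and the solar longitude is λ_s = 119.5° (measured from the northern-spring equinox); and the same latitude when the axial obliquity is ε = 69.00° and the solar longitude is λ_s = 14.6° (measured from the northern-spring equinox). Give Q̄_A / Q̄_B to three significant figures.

— Configuration A (φ=+5.0°):
Solar declination: sin δ = sin ε · sin λ_s = sin 69.00° × sin 119.5° = 0.81255, so δ = +54.346°.
cos H₀ = −tan(+5.0°) tan(+54.346°) = -0.1220, H₀ = 1.6931 rad.
Bracket: H₀ sin φ sin δ + cos φ cos δ sin H₀ = 1.6931×0.08716×0.81255 + 0.99619×0.58290×0.99254 = 0.119908 + 0.576347 = 0.696255.
Q̄ = (S₀/π) × [bracket] = (795/π) × 0.696255 = 176.19 W/m².
— Configuration B (φ=+5.0°):
Solar declination: sin δ = sin ε · sin λ_s = sin 69.00° × sin 14.6° = 0.23533, so δ = +13.611°.
cos H₀ = −tan(+5.0°) tan(+13.611°) = -0.0212, H₀ = 1.5920 rad.
Bracket: H₀ sin φ sin δ + cos φ cos δ sin H₀ = 1.5920×0.08716×0.23533 + 0.99619×0.97192×0.99978 = 0.032654 + 0.968004 = 1.000658.
Q̄ = (S₀/π) × [bracket] = (795/π) × 1.000658 = 253.22 W/m².
Ratio Q̄_A / Q̄_B = 176.19 / 253.22 = 0.6958.

Q̄_A / Q̄_B ≈ 0.696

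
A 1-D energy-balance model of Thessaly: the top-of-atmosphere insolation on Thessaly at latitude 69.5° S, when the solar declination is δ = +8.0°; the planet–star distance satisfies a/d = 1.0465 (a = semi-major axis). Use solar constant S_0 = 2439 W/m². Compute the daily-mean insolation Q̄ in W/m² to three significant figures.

cos h₀ = −tan(-69.5°) tan(+8.000°) = 0.3759, h₀ = 1.1854 rad.
Bracket: h₀ sin ϕ sin δ + cos ϕ cos δ sin h₀ = 1.1854×-0.93667×0.13917 + 0.35021×0.99027×0.92666 = -0.154524 + 0.321368 = 0.166844.
Inverse-square distance factor (a/d)² = 1.0465² = 1.095162.
Q̄ = (S_0/π) × 1.095162 × [bracket] = (2439/π) × 1.095162 × 0.166844 = 141.9 W/m².

Q̄ ≈ 142 W/m²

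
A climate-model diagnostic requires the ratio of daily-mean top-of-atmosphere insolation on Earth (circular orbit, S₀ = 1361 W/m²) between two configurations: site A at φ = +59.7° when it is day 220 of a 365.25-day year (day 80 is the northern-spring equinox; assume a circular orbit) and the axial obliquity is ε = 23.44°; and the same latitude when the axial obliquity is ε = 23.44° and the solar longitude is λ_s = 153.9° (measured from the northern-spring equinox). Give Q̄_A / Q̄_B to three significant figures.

Q̄_A / Q̄_B ≈ 1.19

— Configuration A (φ=+59.7°):
Solar longitude: λ_s = 360° × (220 − 80)/365.25 = 137.988°.
sin δ = sin 23.44° × sin 137.988° = 0.26624, so δ = +15.440°.
cos H₀ = −tan(+59.7°) tan(+15.440°) = -0.4727, H₀ = 2.0631 rad.
Bracket: H₀ sin φ sin δ + cos φ cos δ sin H₀ = 2.0631×0.86340×0.26624 + 0.50453×0.96391×0.88124 = 0.474248 + 0.428566 = 0.902814.
Q̄ = (S₀/π) × [bracket] = (1361/π) × 0.902814 = 391.12 W/m².
— Configuration B (φ=+59.7°):
Solar declination: sin δ = sin ε · sin λ_s = sin 23.44° × sin 153.9° = 0.17500, so δ = +10.079°.
cos H₀ = −tan(+59.7°) tan(+10.079°) = -0.3042, H₀ = 1.8799 rad.
Bracket: H₀ sin φ sin δ + cos φ cos δ sin H₀ = 1.8799×0.86340×0.17500 + 0.50453×0.98457×0.95262 = 0.284043 + 0.473209 = 0.757252.
Q̄ = (S₀/π) × [bracket] = (1361/π) × 0.757252 = 328.06 W/m².
Ratio Q̄_A / Q̄_B = 391.12 / 328.06 = 1.192.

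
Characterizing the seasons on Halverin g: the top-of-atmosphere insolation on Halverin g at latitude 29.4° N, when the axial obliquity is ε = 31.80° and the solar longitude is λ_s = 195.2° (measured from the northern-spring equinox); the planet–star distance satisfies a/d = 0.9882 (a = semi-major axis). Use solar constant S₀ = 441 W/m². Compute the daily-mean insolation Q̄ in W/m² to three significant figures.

Q̄ ≈ 104 W/m²

Solar declination: sin δ = sin ε · sin λ_s = sin 31.80° × sin 195.2° = -0.13816, so δ = -7.942°.
cos H₀ = −tan(+29.4°) tan(-7.942°) = 0.0786, H₀ = 1.4921 rad.
Bracket: H₀ sin φ sin δ + cos φ cos δ sin H₀ = 1.4921×0.49090×-0.13816 + 0.87121×0.99041×0.99691 = -0.101198 + 0.860189 = 0.758991.
Inverse-square distance factor (a/d)² = 0.9882² = 0.976539.
Q̄ = (S₀/π) × 0.976539 × [bracket] = (441/π) × 0.976539 × 0.758991 = 104.0 W/m².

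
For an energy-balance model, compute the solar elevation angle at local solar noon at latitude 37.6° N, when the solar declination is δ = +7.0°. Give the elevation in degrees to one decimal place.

At local noon the hour angle is zero, so the zenith angle equals |ϕ − δ| = |+37.6° − (+7.000°)| = 30.600°.
Elevation = 90° − 30.600° = 59.4°.

59.4°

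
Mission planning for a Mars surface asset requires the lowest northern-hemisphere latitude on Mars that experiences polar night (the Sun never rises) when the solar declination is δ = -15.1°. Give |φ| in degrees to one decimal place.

|φ| = 74.9°

Polar night requires cos H₀ = −tan φ tan δ ≥ 1, i.e. tan φ tan δ ≤ −1.
The boundary is |tan φ| · |tan δ| = 1, so |φ| = 90° − |δ| = 90° − 15.1° = 74.9° in the northern hemisphere.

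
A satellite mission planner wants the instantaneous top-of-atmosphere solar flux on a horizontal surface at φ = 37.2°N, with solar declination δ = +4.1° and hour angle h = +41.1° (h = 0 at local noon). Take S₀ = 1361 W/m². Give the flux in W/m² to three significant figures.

cos θ_z = sin φ sin δ + cos φ cos δ cos h = 0.043227 + 0.598700 = 0.641927.
Flux = S₀ · cos θ_z = 1361 × 0.641927 = 873.7 W/m².

874 W/m²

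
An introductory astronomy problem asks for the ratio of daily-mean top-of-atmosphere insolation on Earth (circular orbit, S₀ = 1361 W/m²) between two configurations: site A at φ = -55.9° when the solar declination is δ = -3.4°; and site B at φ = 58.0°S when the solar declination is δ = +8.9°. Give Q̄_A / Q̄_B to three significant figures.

— Configuration A (φ=-55.9°):
cos H₀ = −tan(-55.9°) tan(-3.400°) = -0.0877, H₀ = 1.6587 rad.
Bracket: H₀ sin φ sin δ + cos φ cos δ sin H₀ = 1.6587×-0.82806×-0.05931 + 0.56064×0.99824×0.99614 = 0.081462 + 0.557493 = 0.638955.
Q̄ = (S₀/π) × [bracket] = (1361/π) × 0.638955 = 276.81 W/m².
— Configuration B (φ=-58.0°):
cos H₀ = −tan(-58.0°) tan(+8.900°) = 0.2506, H₀ = 1.3175 rad.
Bracket: H₀ sin φ sin δ + cos φ cos δ sin H₀ = 1.3175×-0.84805×0.15471 + 0.52992×0.98796×0.96809 = -0.172858 + 0.506834 = 0.333976.
Q̄ = (S₀/π) × [bracket] = (1361/π) × 0.333976 = 144.69 W/m².
Ratio Q̄_A / Q̄_B = 276.81 / 144.69 = 1.913.

Q̄_A / Q̄_B ≈ 1.91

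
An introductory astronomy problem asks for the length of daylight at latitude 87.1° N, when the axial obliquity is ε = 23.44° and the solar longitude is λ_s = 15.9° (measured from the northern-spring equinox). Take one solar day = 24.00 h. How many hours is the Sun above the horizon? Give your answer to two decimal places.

24.00 h

Solar declination: sin δ = sin ε · sin λ_s = sin 23.44° × sin 15.9° = 0.10898, so δ = +6.256°.
Sunrise equation: cos H₀ = −tan φ · tan δ = -2.1641 ≤ −1, so the Sun never sets (polar day) and H₀ = π.
Daylight = 2H₀/(2π) × 24.00 h = (3.1416/π) × 24.00 = 24.00 h.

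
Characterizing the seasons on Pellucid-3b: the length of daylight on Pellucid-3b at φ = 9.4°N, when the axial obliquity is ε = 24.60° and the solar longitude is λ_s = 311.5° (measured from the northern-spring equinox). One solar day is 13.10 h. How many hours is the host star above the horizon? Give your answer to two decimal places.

Solar declination: sin δ = sin ε · sin λ_s = sin 24.60° × sin 311.5° = -0.31178, so δ = -18.166°.
cos H₀ = −tan φ · tan δ = −tan(+9.4°) × tan(-18.166°) = 0.0543, so H₀ = 1.5164 rad = 86.89°.
Daylight = 2H₀/(2π) × 13.10 h = (1.5164/π) × 13.10 = 6.32 h.

6.32 h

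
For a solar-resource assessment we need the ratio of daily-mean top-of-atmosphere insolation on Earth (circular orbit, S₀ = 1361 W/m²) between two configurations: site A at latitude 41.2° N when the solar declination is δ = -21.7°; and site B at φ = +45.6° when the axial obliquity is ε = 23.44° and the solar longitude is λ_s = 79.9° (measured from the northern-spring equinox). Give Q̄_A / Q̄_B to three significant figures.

— Configuration A (φ=+41.2°):
cos H₀ = −tan(+41.2°) tan(-21.700°) = 0.3484, H₀ = 1.2150 rad.
Bracket: H₀ sin φ sin δ + cos φ cos δ sin H₀ = 1.2150×0.65869×-0.36975 + 0.75241×0.92913×0.93735 = -0.295914 + 0.655289 = 0.359375.
Q̄ = (S₀/π) × [bracket] = (1361/π) × 0.359375 = 155.69 W/m².
— Configuration B (φ=+45.6°):
Solar declination: sin δ = sin ε · sin λ_s = sin 23.44° × sin 79.9° = 0.39162, so δ = +23.056°.
cos H₀ = −tan(+45.6°) tan(+23.056°) = -0.4346, H₀ = 2.0204 rad.
Bracket: H₀ sin φ sin δ + cos φ cos δ sin H₀ = 2.0204×0.71447×0.39162 + 0.69966×0.92013×0.90061 = 0.565309 + 0.579793 = 1.145102.
Q̄ = (S₀/π) × [bracket] = (1361/π) × 1.145102 = 496.08 W/m².
Ratio Q̄_A / Q̄_B = 155.69 / 496.08 = 0.3138.

Q̄_A / Q̄_B ≈ 0.314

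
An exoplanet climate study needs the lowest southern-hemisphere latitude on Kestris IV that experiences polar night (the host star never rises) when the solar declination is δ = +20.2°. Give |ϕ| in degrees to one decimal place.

Polar night requires cos h₀ = −tan ϕ tan δ ≥ 1, i.e. tan ϕ tan δ ≤ −1.
The boundary is |tan ϕ| · |tan δ| = 1, so |ϕ| = 90° − |δ| = 90° − 20.2° = 69.8° in the southern hemisphere.

|ϕ| = 69.8°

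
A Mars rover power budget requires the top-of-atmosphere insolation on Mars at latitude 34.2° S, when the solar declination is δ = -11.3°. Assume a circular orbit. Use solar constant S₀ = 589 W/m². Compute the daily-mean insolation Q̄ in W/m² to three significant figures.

Q̄ ≈ 186 W/m²

cos H₀ = −tan(-34.2°) tan(-11.300°) = -0.1358, H₀ = 1.7070 rad.
Bracket: H₀ sin φ sin δ + cos φ cos δ sin H₀ = 1.7070×-0.56208×-0.19595 + 0.82708×0.98061×0.99074 = 0.188008 + 0.803533 = 0.991541.
Q̄ = (S₀/π) × [bracket] = (589/π) × 0.991541 = 185.9 W/m².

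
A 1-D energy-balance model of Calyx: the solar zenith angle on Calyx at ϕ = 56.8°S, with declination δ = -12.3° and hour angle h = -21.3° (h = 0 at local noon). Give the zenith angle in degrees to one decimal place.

θ_z = 47.4°

cos θ_z = sin ϕ sin δ + cos ϕ cos δ cos h = 0.178256 + 0.498449 = 0.676705.
θ_z = arccos(0.676705) = 47.4°.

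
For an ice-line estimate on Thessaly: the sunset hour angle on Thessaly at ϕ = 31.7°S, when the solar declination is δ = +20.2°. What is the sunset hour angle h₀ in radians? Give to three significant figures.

cos h₀ = −tan ϕ · tan δ = −tan(-31.7°) × tan(+20.200°) = 0.2272, so h₀ = 1.3416 rad = 76.87°.

h₀ = 1.34 rad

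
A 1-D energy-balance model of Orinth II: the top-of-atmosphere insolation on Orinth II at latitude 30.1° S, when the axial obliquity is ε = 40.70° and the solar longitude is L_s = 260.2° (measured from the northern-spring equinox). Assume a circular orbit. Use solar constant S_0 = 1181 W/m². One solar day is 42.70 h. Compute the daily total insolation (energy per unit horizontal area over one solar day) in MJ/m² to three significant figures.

Solar declination: sin δ = sin ε · sin L_s = sin 40.70° × sin 260.2° = -0.64258, so δ = -39.985°.
cos h₀ = −tan(-30.1°) tan(-39.985°) = -0.4861, h₀ = 2.0785 rad.
Bracket: h₀ sin ϕ sin δ + cos ϕ cos δ sin h₀ = 2.0785×-0.50151×-0.64258 + 0.86515×0.76622×0.87388 = 0.669818 + 0.579291 = 1.249109.
Q̄ = (S_0/π) × [bracket] = (1181/π) × 1.249109 = 469.57 W/m².
Daily total = Q̄ × 42.70 h × 3600 s/h = 469.57 × 42.70 × 3600 / 10⁶ = 72.18 MJ/m².

72.2 MJ/m²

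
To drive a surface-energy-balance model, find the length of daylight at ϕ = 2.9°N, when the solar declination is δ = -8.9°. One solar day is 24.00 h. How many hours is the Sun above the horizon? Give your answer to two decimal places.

cos h₀ = −tan ϕ · tan δ = −tan(+2.9°) × tan(-8.900°) = 0.0079, so h₀ = 1.5629 rad = 89.55°.
Daylight = 2h₀/(2π) × 24.00 h = (1.5629/π) × 24.00 = 11.94 h.

11.94 h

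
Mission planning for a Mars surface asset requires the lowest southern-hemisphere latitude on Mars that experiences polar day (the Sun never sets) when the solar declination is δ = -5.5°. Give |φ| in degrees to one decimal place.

|φ| = 84.5°

Polar day requires cos H₀ = −tan φ tan δ ≤ −1, i.e. tan φ tan δ ≥ 1.
The boundary is |tan φ| · |tan δ| = 1, so |φ| = 90° − |δ| = 90° − 5.5° = 84.5° in the southern hemisphere.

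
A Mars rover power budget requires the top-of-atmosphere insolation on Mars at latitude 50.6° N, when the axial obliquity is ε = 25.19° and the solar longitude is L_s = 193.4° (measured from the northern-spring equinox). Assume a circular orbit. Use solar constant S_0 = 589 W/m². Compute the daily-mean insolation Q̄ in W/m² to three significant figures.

Solar declination: sin δ = sin ε · sin L_s = sin 25.19° × sin 193.4° = -0.09864, so δ = -5.661°.
cos h₀ = −tan(+50.6°) tan(-5.661°) = 0.1207, h₀ = 1.4498 rad.
Bracket: h₀ sin ϕ sin δ + cos ϕ cos δ sin h₀ = 1.4498×0.77273×-0.09864 + 0.63473×0.99512×0.99269 = -0.110507 + 0.627015 = 0.516508.
Q̄ = (S_0/π) × [bracket] = (589/π) × 0.516508 = 96.84 W/m².

Q̄ ≈ 96.8 W/m²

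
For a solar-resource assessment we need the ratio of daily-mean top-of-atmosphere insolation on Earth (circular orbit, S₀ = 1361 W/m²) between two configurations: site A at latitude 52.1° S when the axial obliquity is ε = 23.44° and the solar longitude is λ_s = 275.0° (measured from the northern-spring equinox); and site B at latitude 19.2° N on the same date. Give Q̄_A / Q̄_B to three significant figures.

Q̄_A / Q̄_B ≈ 1.70

— Configuration A (φ=-52.1°):
Solar declination: sin δ = sin ε · sin λ_s = sin 23.44° × sin 275.0° = -0.39627, so δ = -23.346°.
cos H₀ = −tan(-52.1°) tan(-23.346°) = -0.5544, H₀ = 2.1585 rad.
Bracket: H₀ sin φ sin δ + cos φ cos δ sin H₀ = 2.1585×-0.78908×-0.39627 + 0.61429×0.91813×0.83223 = 0.674939 + 0.469376 = 1.144315.
Q̄ = (S₀/π) × [bracket] = (1361/π) × 1.144315 = 495.74 W/m².
— Configuration B (φ=+19.2°):
cos H₀ = −tan(+19.2°) tan(-23.346°) = 0.1503, H₀ = 1.4199 rad.
Bracket: H₀ sin φ sin δ + cos φ cos δ sin H₀ = 1.4199×0.32887×-0.39627 + 0.94438×0.91813×0.98864 = -0.185043 + 0.857214 = 0.672171.
Q̄ = (S₀/π) × [bracket] = (1361/π) × 0.672171 = 291.20 W/m².
Ratio Q̄_A / Q̄_B = 495.74 / 291.20 = 1.702.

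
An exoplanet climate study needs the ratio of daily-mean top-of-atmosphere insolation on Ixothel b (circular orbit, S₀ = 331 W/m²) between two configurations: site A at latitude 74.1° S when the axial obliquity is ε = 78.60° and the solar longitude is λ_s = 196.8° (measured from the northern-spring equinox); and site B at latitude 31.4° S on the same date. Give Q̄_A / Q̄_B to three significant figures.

— Configuration A (φ=-74.1°):
Solar declination: sin δ = sin ε · sin λ_s = sin 78.60° × sin 196.8° = -0.28333, so δ = -16.459°.
cos H₀ = −tan(-74.1°) tan(-16.459°) = -1.0371 ≤ −1 ⇒ polar day, H₀ = π.
Bracket: H₀ sin φ sin δ + cos φ cos δ sin H₀ = 3.1416×-0.96174×-0.28333 + 0.27396×0.95902×0.00000 = 0.856054 + 0.000000 = 0.856054.
Q̄ = (S₀/π) × [bracket] = (331/π) × 0.856054 = 90.194 W/m².
— Configuration B (φ=-31.4°):
cos H₀ = −tan(-31.4°) tan(-16.459°) = -0.1803, H₀ = 1.7521 rad.
Bracket: H₀ sin φ sin δ + cos φ cos δ sin H₀ = 1.7521×-0.52101×-0.28333 + 0.85355×0.95902×0.98361 = 0.258641 + 0.805155 = 1.063796.
Q̄ = (S₀/π) × [bracket] = (331/π) × 1.063796 = 112.08 W/m².
Ratio Q̄_A / Q̄_B = 90.194 / 112.08 = 0.8047.

Q̄_A / Q̄_B ≈ 0.805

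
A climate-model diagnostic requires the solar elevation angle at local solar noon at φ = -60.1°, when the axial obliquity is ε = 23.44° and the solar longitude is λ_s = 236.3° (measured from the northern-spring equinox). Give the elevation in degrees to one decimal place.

Solar declination: sin δ = sin ε · sin λ_s = sin 23.44° × sin 236.3° = -0.33094, so δ = -19.326°.
At local noon the hour angle is zero, so the zenith angle equals |φ − δ| = |-60.1° − (-19.326°)| = 40.774°.
Elevation = 90° − 40.774° = 49.2°.

49.2°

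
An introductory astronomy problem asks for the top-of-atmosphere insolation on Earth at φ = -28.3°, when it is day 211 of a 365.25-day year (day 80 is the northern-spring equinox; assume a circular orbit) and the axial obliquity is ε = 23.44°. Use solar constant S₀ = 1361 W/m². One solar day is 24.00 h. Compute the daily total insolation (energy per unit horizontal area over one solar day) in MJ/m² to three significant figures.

Solar longitude: λ_s = 360° × (211 − 80)/365.25 = 129.117°.
sin δ = sin 23.44° × sin 129.117° = 0.30863, so δ = +17.977°.
cos H₀ = −tan(-28.3°) tan(+17.977°) = 0.1747, H₀ = 1.3952 rad.
Bracket: H₀ sin φ sin δ + cos φ cos δ sin H₀ = 1.3952×-0.47409×0.30863 + 0.88048×0.95118×0.98462 = -0.204143 + 0.824614 = 0.620471.
Q̄ = (S₀/π) × [bracket] = (1361/π) × 0.620471 = 268.80 W/m².
Daily total = Q̄ × 24.00 h × 3600 s/h = 268.80 × 24.00 × 3600 / 10⁶ = 23.22 MJ/m².

23.2 MJ/m²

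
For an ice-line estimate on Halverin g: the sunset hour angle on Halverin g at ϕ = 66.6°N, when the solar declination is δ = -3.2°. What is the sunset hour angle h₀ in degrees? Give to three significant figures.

cos h₀ = −tan ϕ · tan δ = −tan(+66.6°) × tan(-3.200°) = 0.1292, so h₀ = 1.4412 rad = 82.58°.

h₀ = 82.6°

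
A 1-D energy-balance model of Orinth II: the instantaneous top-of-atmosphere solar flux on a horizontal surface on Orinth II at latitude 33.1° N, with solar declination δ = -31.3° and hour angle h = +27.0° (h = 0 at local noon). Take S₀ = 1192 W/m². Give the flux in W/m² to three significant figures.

cos θ_z = sin φ sin δ + cos φ cos δ cos h = -0.283710 + 0.637779 = 0.354069.
Flux = S₀ · cos θ_z = 1192 × 0.354069 = 422.1 W/m².

422 W/m²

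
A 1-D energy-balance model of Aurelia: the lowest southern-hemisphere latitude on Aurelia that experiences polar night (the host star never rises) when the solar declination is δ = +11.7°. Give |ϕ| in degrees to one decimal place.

|ϕ| = 78.3°

Polar night requires cos h₀ = −tan ϕ tan δ ≥ 1, i.e. tan ϕ tan δ ≤ −1.
The boundary is |tan ϕ| · |tan δ| = 1, so |ϕ| = 90° − |δ| = 90° − 11.7° = 78.3° in the southern hemisphere.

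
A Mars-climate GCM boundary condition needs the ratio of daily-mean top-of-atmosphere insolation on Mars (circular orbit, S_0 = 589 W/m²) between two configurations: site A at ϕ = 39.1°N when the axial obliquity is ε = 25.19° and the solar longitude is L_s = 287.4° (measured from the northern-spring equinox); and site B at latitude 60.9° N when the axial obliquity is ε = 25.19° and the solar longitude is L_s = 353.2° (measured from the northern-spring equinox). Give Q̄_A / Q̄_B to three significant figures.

— Configuration A (ϕ=+39.1°):
Solar declination: sin δ = sin ε · sin L_s = sin 25.19° × sin 287.4° = -0.40615, so δ = -23.963°.
cos h₀ = −tan(+39.1°) tan(-23.963°) = 0.3612, h₀ = 1.2012 rad.
Bracket: h₀ sin ϕ sin δ + cos ϕ cos δ sin h₀ = 1.2012×0.63068×-0.40615 + 0.77605×0.91381×0.93249 = -0.307688 + 0.661287 = 0.353599.
Q̄ = (S_0/π) × [bracket] = (589/π) × 0.353599 = 66.294 W/m².
— Configuration B (ϕ=+60.9°):
Solar declination: sin δ = sin ε · sin L_s = sin 25.19° × sin 353.2° = -0.05040, so δ = -2.889°.
cos h₀ = −tan(+60.9°) tan(-2.889°) = 0.0907, h₀ = 1.4800 rad.
Bracket: h₀ sin ϕ sin δ + cos ϕ cos δ sin h₀ = 1.4800×0.87377×-0.05040 + 0.48634×0.99873×0.99588 = -0.065176 + 0.483721 = 0.418545.
Q̄ = (S_0/π) × [bracket] = (589/π) × 0.418545 = 78.471 W/m².
Ratio Q̄_A / Q̄_B = 66.294 / 78.471 = 0.8448.

Q̄_A / Q̄_B ≈ 0.845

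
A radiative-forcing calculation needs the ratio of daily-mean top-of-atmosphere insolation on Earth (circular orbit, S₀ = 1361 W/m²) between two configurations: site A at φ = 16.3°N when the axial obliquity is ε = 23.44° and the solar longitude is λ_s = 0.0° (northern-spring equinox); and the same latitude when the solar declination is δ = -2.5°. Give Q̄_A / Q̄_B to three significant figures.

Q̄_A / Q̄_B ≈ 1.02

— Configuration A (φ=+16.3°):
Solar declination: sin δ = sin ε · sin λ_s = sin 23.44° × sin 0.0° = 0.00000, so δ = +0.000°.
cos H₀ = −tan(+16.3°) tan(+0.000°) = -0.0000, H₀ = 1.5708 rad.
Bracket: H₀ sin φ sin δ + cos φ cos δ sin H₀ = 1.5708×0.28067×0.00000 + 0.95981×1.00000×1.00000 = 0.000000 + 0.959810 = 0.959810.
Q̄ = (S₀/π) × [bracket] = (1361/π) × 0.959810 = 415.81 W/m².
— Configuration B (φ=+16.3°):
cos H₀ = −tan(+16.3°) tan(-2.500°) = 0.0128, H₀ = 1.5580 rad.
Bracket: H₀ sin φ sin δ + cos φ cos δ sin H₀ = 1.5580×0.28067×-0.04362 + 0.95981×0.99905×0.99992 = -0.019074 + 0.958821 = 0.939747.
Q̄ = (S₀/π) × [bracket] = (1361/π) × 0.939747 = 407.12 W/m².
Ratio Q̄_A / Q̄_B = 415.81 / 407.12 = 1.021.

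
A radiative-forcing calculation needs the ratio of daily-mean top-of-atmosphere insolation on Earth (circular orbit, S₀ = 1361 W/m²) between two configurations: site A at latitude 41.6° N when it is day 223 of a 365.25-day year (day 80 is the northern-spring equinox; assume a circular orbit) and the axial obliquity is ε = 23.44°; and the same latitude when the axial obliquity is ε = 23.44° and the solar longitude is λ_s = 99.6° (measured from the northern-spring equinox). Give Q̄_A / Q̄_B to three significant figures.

Q̄_A / Q̄_B ≈ 0.876

— Configuration A (φ=+41.6°):
Solar longitude: λ_s = 360° × (223 − 80)/365.25 = 140.945°.
sin δ = sin 23.44° × sin 140.945° = 0.25064, so δ = +14.515°.
cos H₀ = −tan(+41.6°) tan(+14.515°) = -0.2299, H₀ = 1.8027 rad.
Bracket: H₀ sin φ sin δ + cos φ cos δ sin H₀ = 1.8027×0.66393×0.25064 + 0.74780×0.96808×0.97322 = 0.299983 + 0.704543 = 1.004526.
Q̄ = (S₀/π) × [bracket] = (1361/π) × 1.004526 = 435.18 W/m².
— Configuration B (φ=+41.6°):
Solar declination: sin δ = sin ε · sin λ_s = sin 23.44° × sin 99.6° = 0.39222, so δ = +23.093°.
cos H₀ = −tan(+41.6°) tan(+23.093°) = -0.3786, H₀ = 1.9590 rad.
Bracket: H₀ sin φ sin δ + cos φ cos δ sin H₀ = 1.9590×0.66393×0.39222 + 0.74780×0.91987×0.92558 = 0.510137 + 0.636687 = 1.146824.
Q̄ = (S₀/π) × [bracket] = (1361/π) × 1.146824 = 496.83 W/m².
Ratio Q̄_A / Q̄_B = 435.18 / 496.83 = 0.8759.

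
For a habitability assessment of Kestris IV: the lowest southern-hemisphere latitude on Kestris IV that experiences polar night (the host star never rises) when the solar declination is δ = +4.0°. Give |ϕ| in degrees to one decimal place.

|ϕ| = 86.0°

Polar night requires cos h₀ = −tan ϕ tan δ ≥ 1, i.e. tan ϕ tan δ ≤ −1.
The boundary is |tan ϕ| · |tan δ| = 1, so |ϕ| = 90° − |δ| = 90° − 4.0° = 86.0° in the southern hemisphere.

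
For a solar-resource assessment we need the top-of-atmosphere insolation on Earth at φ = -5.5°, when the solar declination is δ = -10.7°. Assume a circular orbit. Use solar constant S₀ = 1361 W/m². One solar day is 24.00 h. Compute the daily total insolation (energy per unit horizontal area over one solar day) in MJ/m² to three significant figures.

37.7 MJ/m²

cos H₀ = −tan(-5.5°) tan(-10.700°) = -0.0182, H₀ = 1.5890 rad.
Bracket: H₀ sin φ sin δ + cos φ cos δ sin H₀ = 1.5890×-0.09585×-0.18567 + 0.99540×0.98261×0.99983 = 0.028279 + 0.977924 = 1.006203.
Q̄ = (S₀/π) × [bracket] = (1361/π) × 1.006203 = 435.91 W/m².
Daily total = Q̄ × 24.00 h × 3600 s/h = 435.91 × 24.00 × 3600 / 10⁶ = 37.66 MJ/m².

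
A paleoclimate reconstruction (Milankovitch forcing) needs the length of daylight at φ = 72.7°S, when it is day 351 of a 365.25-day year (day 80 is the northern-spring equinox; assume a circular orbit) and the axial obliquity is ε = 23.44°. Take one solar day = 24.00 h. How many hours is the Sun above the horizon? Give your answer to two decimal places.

Solar longitude: λ_s = 360° × (351 − 80)/365.25 = 267.105°.
sin δ = sin 23.44° × sin 267.105° = -0.39728, so δ = -23.408°.
Sunrise equation: cos H₀ = −tan φ · tan δ = -1.3899 ≤ −1, so the Sun never sets (polar day) and H₀ = π.
Daylight = 2H₀/(2π) × 24.00 h = (3.1416/π) × 24.00 = 24.00 h.

24.00 h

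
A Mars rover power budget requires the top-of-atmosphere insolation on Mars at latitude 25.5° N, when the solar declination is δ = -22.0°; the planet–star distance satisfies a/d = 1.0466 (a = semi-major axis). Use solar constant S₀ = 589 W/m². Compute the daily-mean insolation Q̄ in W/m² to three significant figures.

cos H₀ = −tan(+25.5°) tan(-22.000°) = 0.1927, H₀ = 1.3769 rad.
Bracket: H₀ sin φ sin δ + cos φ cos δ sin H₀ = 1.3769×0.43051×-0.37461 + 0.90259×0.92718×0.98126 = -0.222057 + 0.821181 = 0.599124.
Inverse-square distance factor (a/d)² = 1.0466² = 1.095372.
Q̄ = (S₀/π) × 1.095372 × [bracket] = (589/π) × 1.095372 × 0.599124 = 123.0 W/m².

Q̄ ≈ 123 W/m²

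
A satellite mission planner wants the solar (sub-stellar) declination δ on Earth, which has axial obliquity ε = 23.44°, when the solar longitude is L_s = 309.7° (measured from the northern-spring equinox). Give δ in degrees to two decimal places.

sin δ = sin ε · sin L_s = sin 23.44° × sin 309.7° = -0.306058.
δ = arcsin(-0.306058) = -17.82°.

δ = -17.82°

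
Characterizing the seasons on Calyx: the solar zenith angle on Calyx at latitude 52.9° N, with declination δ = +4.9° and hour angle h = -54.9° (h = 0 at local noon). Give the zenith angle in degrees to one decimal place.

cos θ_z = sin ϕ sin δ + cos ϕ cos δ cos h = 0.068127 + 0.345580 = 0.413707.
θ_z = arccos(0.413707) = 65.6°.

θ_z = 65.6°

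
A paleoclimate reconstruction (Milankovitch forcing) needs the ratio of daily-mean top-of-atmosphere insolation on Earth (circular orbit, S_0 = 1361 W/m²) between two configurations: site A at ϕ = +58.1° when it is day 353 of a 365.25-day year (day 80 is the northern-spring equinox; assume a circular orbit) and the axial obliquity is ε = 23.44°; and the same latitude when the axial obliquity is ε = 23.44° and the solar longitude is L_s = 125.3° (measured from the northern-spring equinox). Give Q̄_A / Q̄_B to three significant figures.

— Configuration A (ϕ=+58.1°):
Solar longitude: L_s = 360° × (353 − 80)/365.25 = 269.076°.
sin δ = sin 23.44° × sin 269.076° = -0.39774, so δ = -23.437°.
cos h₀ = −tan(+58.1°) tan(-23.437°) = 0.6964, h₀ = 0.8004 rad.
Bracket: h₀ sin ϕ sin δ + cos ϕ cos δ sin h₀ = 0.8004×0.84897×-0.39774 + 0.52844×0.91750×0.71761 = -0.270271 + 0.347929 = 0.077658.
Q̄ = (S_0/π) × [bracket] = (1361/π) × 0.077658 = 33.643 W/m².
— Configuration B (ϕ=+58.1°):
Solar declination: sin δ = sin ε · sin L_s = sin 23.44° × sin 125.3° = 0.32465, so δ = +18.944°.
cos h₀ = −tan(+58.1°) tan(+18.944°) = -0.5514, h₀ = 2.1549 rad.
Bracket: h₀ sin ϕ sin δ + cos ϕ cos δ sin h₀ = 2.1549×0.84897×0.32465 + 0.52844×0.94583×0.83421 = 0.593929 + 0.416950 = 1.010879.
Q̄ = (S_0/π) × [bracket] = (1361/π) × 1.010879 = 437.93 W/m².
Ratio Q̄_A / Q̄_B = 33.643 / 437.93 = 0.07682.

Q̄_A / Q̄_B ≈ 0.0768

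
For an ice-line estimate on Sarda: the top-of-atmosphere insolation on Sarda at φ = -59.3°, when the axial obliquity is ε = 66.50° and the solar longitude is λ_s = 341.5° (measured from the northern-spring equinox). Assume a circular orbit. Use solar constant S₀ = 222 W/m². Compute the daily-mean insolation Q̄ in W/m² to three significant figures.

Q̄ ≈ 66.9 W/m²

Solar declination: sin δ = sin ε · sin λ_s = sin 66.50° × sin 341.5° = -0.29099, so δ = -16.917°.
cos H₀ = −tan(-59.3°) tan(-16.917°) = -0.5122, H₀ = 2.1086 rad.
Bracket: H₀ sin φ sin δ + cos φ cos δ sin H₀ = 2.1086×-0.85985×-0.29099 + 0.51054×0.95673×0.85884 = 0.527588 + 0.419499 = 0.947087.
Q̄ = (S₀/π) × [bracket] = (222/π) × 0.947087 = 66.93 W/m².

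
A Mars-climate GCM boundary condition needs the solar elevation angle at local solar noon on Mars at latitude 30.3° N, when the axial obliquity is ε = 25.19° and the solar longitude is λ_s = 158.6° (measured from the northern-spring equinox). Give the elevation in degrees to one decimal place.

Solar declination: sin δ = sin ε · sin λ_s = sin 25.19° × sin 158.6° = 0.15530, so δ = +8.934°.
At local noon the hour angle is zero, so the zenith angle equals |φ − δ| = |+30.3° − (+8.934°)| = 21.366°.
Elevation = 90° − 21.366° = 68.6°.

68.6°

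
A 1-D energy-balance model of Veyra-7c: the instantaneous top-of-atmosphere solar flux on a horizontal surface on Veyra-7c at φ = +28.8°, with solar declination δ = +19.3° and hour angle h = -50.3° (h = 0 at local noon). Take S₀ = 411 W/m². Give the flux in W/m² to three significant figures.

283 W/m²

cos θ_z = sin φ sin δ + cos φ cos δ cos h = 0.159227 + 0.528299 = 0.687526.
Flux = S₀ · cos θ_z = 411 × 0.687526 = 282.6 W/m².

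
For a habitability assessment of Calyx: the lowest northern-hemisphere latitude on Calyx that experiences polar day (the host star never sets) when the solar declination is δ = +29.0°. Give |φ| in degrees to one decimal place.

|φ| = 61.0°

Polar day requires cos H₀ = −tan φ tan δ ≤ −1, i.e. tan φ tan δ ≥ 1.
The boundary is |tan φ| · |tan δ| = 1, so |φ| = 90° − |δ| = 90° − 29.0° = 61.0° in the northern hemisphere.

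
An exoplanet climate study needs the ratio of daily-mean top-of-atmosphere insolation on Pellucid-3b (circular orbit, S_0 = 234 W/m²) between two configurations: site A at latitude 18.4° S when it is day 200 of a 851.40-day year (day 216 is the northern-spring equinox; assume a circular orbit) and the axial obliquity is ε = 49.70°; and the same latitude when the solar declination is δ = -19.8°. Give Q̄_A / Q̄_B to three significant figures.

Q̄_A / Q̄_B ≈ 0.928

— Configuration A (ϕ=-18.4°):
Solar longitude: L_s = 360° × (200 − 216)/851.40 = -6.765°, i.e. -6.765° + 360° = 353.235°.
sin δ = sin 49.70° × sin 353.235° = -0.08984, so δ = -5.155°.
cos h₀ = −tan(-18.4°) tan(-5.155°) = -0.0300, h₀ = 1.6008 rad.
Bracket: h₀ sin ϕ sin δ + cos ϕ cos δ sin h₀ = 1.6008×-0.31565×-0.08984 + 0.94888×0.99596×0.99955 = 0.045395 + 0.944621 = 0.990016.
Q̄ = (S_0/π) × [bracket] = (234/π) × 0.990016 = 73.741 W/m².
— Configuration B (ϕ=-18.4°):
cos h₀ = −tan(-18.4°) tan(-19.800°) = -0.1198, h₀ = 1.6908 rad.
Bracket: h₀ sin ϕ sin δ + cos ϕ cos δ sin h₀ = 1.6908×-0.31565×-0.33874 + 0.94888×0.94088×0.99280 = 0.180786 + 0.886354 = 1.067140.
Q̄ = (S_0/π) × [bracket] = (234/π) × 1.067140 = 79.485 W/m².
Ratio Q̄_A / Q̄_B = 73.741 / 79.485 = 0.9277.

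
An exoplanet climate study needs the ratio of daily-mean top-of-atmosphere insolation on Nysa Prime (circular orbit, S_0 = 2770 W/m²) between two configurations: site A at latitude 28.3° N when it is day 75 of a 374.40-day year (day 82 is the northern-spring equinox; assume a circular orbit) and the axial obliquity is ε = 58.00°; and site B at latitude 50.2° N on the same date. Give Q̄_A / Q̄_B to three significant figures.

Q̄_A / Q̄_B ≈ 1.54

— Configuration A (ϕ=+28.3°):
Solar longitude: L_s = 360° × (75 − 82)/374.40 = -6.731°, i.e. -6.731° + 360° = 353.269°.
sin δ = sin 58.00° × sin 353.269° = -0.09939, so δ = -5.704°.
cos h₀ = −tan(+28.3°) tan(-5.704°) = 0.0538, h₀ = 1.5170 rad.
Bracket: h₀ sin ϕ sin δ + cos ϕ cos δ sin h₀ = 1.5170×0.47409×-0.09939 + 0.88048×0.99505×0.99855 = -0.071481 + 0.874851 = 0.803370.
Q̄ = (S_0/π) × [bracket] = (2770/π) × 0.803370 = 708.35 W/m².
— Configuration B (ϕ=+50.2°):
cos h₀ = −tan(+50.2°) tan(-5.704°) = 0.1199, h₀ = 1.4506 rad.
Bracket: h₀ sin ϕ sin δ + cos ϕ cos δ sin h₀ = 1.4506×0.76828×-0.09939 + 0.64011×0.99505×0.99279 = -0.110767 + 0.632349 = 0.521582.
Q̄ = (S_0/π) × [bracket] = (2770/π) × 0.521582 = 459.89 W/m².
Ratio Q̄_A / Q̄_B = 708.35 / 459.89 = 1.540.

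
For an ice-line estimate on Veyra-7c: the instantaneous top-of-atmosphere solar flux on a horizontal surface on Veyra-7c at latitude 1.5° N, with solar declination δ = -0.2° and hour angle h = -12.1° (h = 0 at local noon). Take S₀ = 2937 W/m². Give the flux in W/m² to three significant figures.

cos θ_z = sin φ sin δ + cos φ cos δ cos h = -0.000091 + 0.977442 = 0.977351.
Flux = S₀ · cos θ_z = 2937 × 0.977351 = 2870 W/m².

2.87e+03 W/m²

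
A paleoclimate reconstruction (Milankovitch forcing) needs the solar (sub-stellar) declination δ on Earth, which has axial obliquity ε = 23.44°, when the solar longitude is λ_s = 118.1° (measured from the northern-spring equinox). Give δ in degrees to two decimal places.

δ = +20.54°

sin δ = sin ε · sin λ_s = sin 23.44° × sin 118.1° = 0.350900.
δ = arcsin(0.350900) = +20.54°.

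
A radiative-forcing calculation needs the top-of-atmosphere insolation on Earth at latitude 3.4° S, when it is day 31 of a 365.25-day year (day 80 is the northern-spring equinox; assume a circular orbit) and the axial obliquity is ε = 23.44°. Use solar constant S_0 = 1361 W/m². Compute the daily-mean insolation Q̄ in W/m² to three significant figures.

Q̄ ≈ 425 W/m²

Solar longitude: L_s = 360° × (31 − 80)/365.25 = -48.296°, i.e. -48.296° + 360° = 311.704°.
sin δ = sin 23.44° × sin 311.704° = -0.29698, so δ = -17.277°.
cos h₀ = −tan(-3.4°) tan(-17.277°) = -0.0185, h₀ = 1.5893 rad.
Bracket: h₀ sin ϕ sin δ + cos ϕ cos δ sin h₀ = 1.5893×-0.05931×-0.29698 + 0.99824×0.95488×0.99983 = 0.027994 + 0.953037 = 0.981031.
Q̄ = (S_0/π) × [bracket] = (1361/π) × 0.981031 = 425.0 W/m².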